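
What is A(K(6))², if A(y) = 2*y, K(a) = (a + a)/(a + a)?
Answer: 4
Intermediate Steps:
K(a) = 1 (K(a) = (2*a)/((2*a)) = (2*a)*(1/(2*a)) = 1)
A(K(6))² = (2*1)² = 2² = 4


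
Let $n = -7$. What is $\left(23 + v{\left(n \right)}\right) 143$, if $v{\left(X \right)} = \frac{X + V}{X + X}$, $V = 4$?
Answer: $\frac{46475}{14} \approx 3319.6$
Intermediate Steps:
$v{\left(X \right)} = \frac{4 + X}{2 X}$ ($v{\left(X \right)} = \frac{X + 4}{X + X} = \frac{4 + X}{2 X}$)
$\left(23 + v{\left(n \right)}\right) 143 = \left(23 + \frac{4 - 7}{2 \left(-7\right)}\right) 143 = \left(23 + \frac{1}{2} \left(- \frac{1}{7}\right) \left(-3\right)\right) 143 = \left(23 + \frac{3}{14}\right) 143 = \frac{325}{14} \cdot 143 = \frac{46475}{14}$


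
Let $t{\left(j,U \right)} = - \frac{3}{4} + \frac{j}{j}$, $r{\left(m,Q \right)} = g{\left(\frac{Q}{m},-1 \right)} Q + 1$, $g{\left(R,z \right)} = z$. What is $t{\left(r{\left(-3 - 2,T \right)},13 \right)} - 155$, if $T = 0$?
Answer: $- \frac{619}{4} \approx -154.75$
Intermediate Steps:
$r{\left(m,Q \right)} = 1 - Q$ ($r{\left(m,Q \right)} = - Q + 1 = 1 - Q$)
$t{\left(j,U \right)} = \frac{1}{4}$ ($t{\left(j,U \right)} = \left(-3\right) \frac{1}{4} + 1 = - \frac{3}{4} + 1 = \frac{1}{4}$)
$t{\left(r{\left(-3 - 2,T \right)},13 \right)} - 155 = \frac{1}{4} - 155 = - \frac{619}{4}$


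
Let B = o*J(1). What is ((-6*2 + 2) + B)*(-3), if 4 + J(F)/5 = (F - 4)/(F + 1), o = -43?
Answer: -7035/2 ≈ -3517.5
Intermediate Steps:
J(F) = -20 + 5*(-4 + F)/(1 + F) (J(F) = -20 + 5*((F - 4)/(F + 1)) = -20 + 5*((-4 + F)/(1 + F)) = -20 + 5*(-4 + F)/(1 + F))
B = 2365/2 (B = -215*(-8 - 3*1)/(1 + 1) = -215*(-8 - 3)/2 = -215*(-11)/2 = -43*(-55/2) = 2365/2 ≈ 1182.5)
((-6*2 + 2) + B)*(-3) = ((-6*2 + 2) + 2365/2)*(-3) = ((-12 + 2) + 2365/2)*(-3) = (-10 + 2365/2)*(-3) = (2345/2)*(-3) = -7035/2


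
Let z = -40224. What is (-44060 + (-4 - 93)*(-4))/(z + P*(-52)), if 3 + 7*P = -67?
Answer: 5459/4963 ≈ 1.0999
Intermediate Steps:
P = -10 (P = -3/7 + (⅐)*(-67) = -3/7 - 67/7 = -10)
(-44060 + (-4 - 93)*(-4))/(z + P*(-52)) = (-44060 + (-4 - 93)*(-4))/(-40224 - 10*(-52)) = (-44060 - 97*(-4))/(-40224 + 520) = (-44060 + 388)/(-39704) = -43672*(-1/39704) = 5459/4963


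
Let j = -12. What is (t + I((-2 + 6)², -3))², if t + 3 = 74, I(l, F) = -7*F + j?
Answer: 6400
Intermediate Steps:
I(l, F) = -12 - 7*F (I(l, F) = -7*F - 12 = -12 - 7*F)
t = 71 (t = -3 + 74 = 71)
(t + I((-2 + 6)², -3))² = (71 + (-12 - 7*(-3)))² = (71 + (-12 + 21))² = (71 + 9)² = 80² = 6400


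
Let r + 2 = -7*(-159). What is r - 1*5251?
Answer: -4140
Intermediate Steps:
r = 1111 (r = -2 - 7*(-159) = -2 + 1113 = 1111)
r - 1*5251 = 1111 - 1*5251 = 1111 - 5251 = -4140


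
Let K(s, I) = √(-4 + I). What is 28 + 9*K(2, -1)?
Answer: 28 + 9*I*√5 ≈ 28.0 + 20.125*I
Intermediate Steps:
28 + 9*K(2, -1) = 28 + 9*√(-4 - 1) = 28 + 9*√(-5) = 28 + 9*(I*√5) = 28 + 9*I*√5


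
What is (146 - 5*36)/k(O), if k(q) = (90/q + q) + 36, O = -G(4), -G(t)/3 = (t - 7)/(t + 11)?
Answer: 170/573 ≈ 0.29668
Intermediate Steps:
G(t) = -3*(-7 + t)/(11 + t) (G(t) = -3*(t - 7)/(t + 11) = -3*(-7 + t)/(11 + t))
O = -⅗ (O = -3*(7 - 1*4)/(11 + 4) = -3*(7 - 4)/15 = -3*3/15 = -1*⅗ = -⅗ ≈ -0.60000)
k(q) = 36 + q + 90/q (k(q) = (q + 90/q) + 36 = 36 + q + 90/q)
(146 - 5*36)/k(O) = (146 - 5*36)/(36 - ⅗ + 90/(-⅗)) = (146 - 180)/(36 - ⅗ + 90*(-5/3)) = -34/(36 - ⅗ - 150) = -34/(-573/5) = -34*(-5/573) = 170/573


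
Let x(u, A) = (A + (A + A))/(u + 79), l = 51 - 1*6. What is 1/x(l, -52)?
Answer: -31/39 ≈ -0.79487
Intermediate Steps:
l = 45 (l = 51 - 6 = 45)
x(u, A) = 3*A/(79 + u) (x(u, A) = (A + 2*A)/(79 + u) = (3*A)/(79 + u) = 3*A/(79 + u))
1/x(l, -52) = 1/(3*(-52)/(79 + 45)) = 1/(3*(-52)/124) = 1/(3*(-52)*(1/124)) = 1/(-39/31) = -31/39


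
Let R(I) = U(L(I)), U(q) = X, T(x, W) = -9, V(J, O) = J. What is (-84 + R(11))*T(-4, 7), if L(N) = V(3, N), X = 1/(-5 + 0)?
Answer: 3789/5 ≈ 757.80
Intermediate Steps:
X = -⅕ (X = 1/(-5) = -⅕ ≈ -0.20000)
L(N) = 3
U(q) = -⅕
R(I) = -⅕
(-84 + R(11))*T(-4, 7) = (-84 - ⅕)*(-9) = -421/5*(-9) = 3789/5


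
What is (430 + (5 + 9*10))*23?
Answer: 12075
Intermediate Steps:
(430 + (5 + 9*10))*23 = (430 + (5 + 90))*23 = (430 + 95)*23 = 525*23 = 12075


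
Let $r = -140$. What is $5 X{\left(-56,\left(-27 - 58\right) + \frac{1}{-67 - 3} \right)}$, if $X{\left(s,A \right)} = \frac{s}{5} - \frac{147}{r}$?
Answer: $- \frac{203}{4} \approx -50.75$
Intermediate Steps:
$X{\left(s,A \right)} = \frac{21}{20} + \frac{s}{5}$ ($X{\left(s,A \right)} = \frac{s}{5} - \frac{147}{-140} = s \frac{1}{5} - - \frac{21}{20} = \frac{s}{5} + \frac{21}{20} = \frac{21}{20} + \frac{s}{5}$)
$5 X{\left(-56,\left(-27 - 58\right) + \frac{1}{-67 - 3} \right)} = 5 \left(\frac{21}{20} + \frac{1}{5} \left(-56\right)\right) = 5 \left(\frac{21}{20} - \frac{56}{5}\right) = 5 \left(- \frac{203}{20}\right) = - \frac{203}{4}$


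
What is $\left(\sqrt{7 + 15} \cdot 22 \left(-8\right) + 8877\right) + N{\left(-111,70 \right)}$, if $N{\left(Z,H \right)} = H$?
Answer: $8947 - 176 \sqrt{22} \approx 8121.5$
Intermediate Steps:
$\left(\sqrt{7 + 15} \cdot 22 \left(-8\right) + 8877\right) + N{\left(-111,70 \right)} = \left(\sqrt{7 + 15} \cdot 22 \left(-8\right) + 8877\right) + 70 = \left(\sqrt{22} \cdot 22 \left(-8\right) + 8877\right) + 70 = \left(22 \sqrt{22} \left(-8\right) + 8877\right) + 70 = \left(- 176 \sqrt{22} + 8877\right) + 70 = \left(8877 - 176 \sqrt{22}\right) + 70 = 8947 - 176 \sqrt{22}$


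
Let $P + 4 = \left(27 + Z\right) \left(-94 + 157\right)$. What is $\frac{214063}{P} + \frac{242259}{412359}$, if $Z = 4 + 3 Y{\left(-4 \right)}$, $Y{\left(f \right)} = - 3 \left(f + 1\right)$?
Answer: $\frac{29718349989}{501703450} \approx 59.235$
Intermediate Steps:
$Y{\left(f \right)} = -3 - 3 f$ ($Y{\left(f \right)} = - 3 \left(1 + f\right) = -3 - 3 f$)
$Z = 31$ ($Z = 4 + 3 \left(-3 - -12\right) = 4 + 3 \left(-3 + 12\right) = 4 + 3 \cdot 9 = 4 + 27 = 31$)
$P = 3650$ ($P = -4 + \left(27 + 31\right) \left(-94 + 157\right) = -4 + 58 \cdot 63 = -4 + 3654 = 3650$)
$\frac{214063}{P} + \frac{242259}{412359} = \frac{214063}{3650} + \frac{242259}{412359} = 214063 \cdot \frac{1}{3650} + 242259 \cdot \frac{1}{412359} = \frac{214063}{3650} + \frac{80753}{137453} = \frac{29718349989}{501703450}$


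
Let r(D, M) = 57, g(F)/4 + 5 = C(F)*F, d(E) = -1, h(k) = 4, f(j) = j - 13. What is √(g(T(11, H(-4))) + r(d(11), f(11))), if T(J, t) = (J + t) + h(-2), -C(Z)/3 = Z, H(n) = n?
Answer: I*√1415 ≈ 37.616*I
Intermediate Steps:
f(j) = -13 + j
C(Z) = -3*Z
T(J, t) = 4 + J + t (T(J, t) = (J + t) + 4 = 4 + J + t)
g(F) = -20 - 12*F² (g(F) = -20 + 4*((-3*F)*F) = -20 + 4*(-3*F²) = -20 - 12*F²)
√(g(T(11, H(-4))) + r(d(11), f(11))) = √((-20 - 12*(4 + 11 - 4)²) + 57) = √((-20 - 12*11²) + 57) = √((-20 - 12*121) + 57) = √((-20 - 1452) + 57) = √(-1472 + 57) = √(-1415) = I*√1415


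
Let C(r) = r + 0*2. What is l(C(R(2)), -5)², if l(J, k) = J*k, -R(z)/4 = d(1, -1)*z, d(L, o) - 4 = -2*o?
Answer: 57600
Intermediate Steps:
d(L, o) = 4 - 2*o
R(z) = -24*z (R(z) = -4*(4 - 2*(-1))*z = -4*(4 + 2)*z = -24*z)
C(r) = r (C(r) = r + 0 = r)
l(C(R(2)), -5)² = (-24*2*(-5))² = (-48*(-5))² = 240² = 57600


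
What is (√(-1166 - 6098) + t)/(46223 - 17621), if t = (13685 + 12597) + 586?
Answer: 4478/4767 + 2*I*√454/14301 ≈ 0.93937 + 0.0029798*I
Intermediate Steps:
t = 26868 (t = 26282 + 586 = 26868)
(√(-1166 - 6098) + t)/(46223 - 17621) = (√(-1166 - 6098) + 26868)/(46223 - 17621) = (√(-7264) + 26868)/28602 = (4*I*√454 + 26868)*(1/28602) = (26868 + 4*I*√454)*(1/28602) = 4478/4767 + 2*I*√454/14301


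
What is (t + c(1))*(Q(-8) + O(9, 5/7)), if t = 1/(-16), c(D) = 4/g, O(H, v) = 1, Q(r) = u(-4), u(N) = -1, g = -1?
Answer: 0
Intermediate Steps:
Q(r) = -1
c(D) = -4 (c(D) = 4/(-1) = 4*(-1) = -4)
t = -1/16 ≈ -0.062500
(t + c(1))*(Q(-8) + O(9, 5/7)) = (-1/16 - 4)*(-1 + 1) = -65/16*0 = 0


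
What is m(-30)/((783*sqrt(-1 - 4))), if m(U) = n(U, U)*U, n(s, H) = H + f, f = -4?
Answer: -68*I*sqrt(5)/261 ≈ -0.58258*I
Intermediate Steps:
n(s, H) = -4 + H (n(s, H) = H - 4 = -4 + H)
m(U) = U*(-4 + U) (m(U) = (-4 + U)*U = U*(-4 + U))
m(-30)/((783*sqrt(-1 - 4))) = (-30*(-4 - 30))/((783*sqrt(-1 - 4))) = (-30*(-34))/((783*sqrt(-5))) = 1020/((783*(I*sqrt(5)))) = 1020/((783*I*sqrt(5))) = 1020*(-I*sqrt(5)/3915) = -68*I*sqrt(5)/261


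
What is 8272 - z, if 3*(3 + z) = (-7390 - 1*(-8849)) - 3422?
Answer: 26788/3 ≈ 8929.3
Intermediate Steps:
z = -1972/3 (z = -3 + ((-7390 - 1*(-8849)) - 3422)/3 = -3 + ((-7390 + 8849) - 3422)/3 = -3 + (1459 - 3422)/3 = -3 + (⅓)*(-1963) = -3 - 1963/3 = -1972/3 ≈ -657.33)
8272 - z = 8272 - 1*(-1972/3) = 8272 + 1972/3 = 26788/3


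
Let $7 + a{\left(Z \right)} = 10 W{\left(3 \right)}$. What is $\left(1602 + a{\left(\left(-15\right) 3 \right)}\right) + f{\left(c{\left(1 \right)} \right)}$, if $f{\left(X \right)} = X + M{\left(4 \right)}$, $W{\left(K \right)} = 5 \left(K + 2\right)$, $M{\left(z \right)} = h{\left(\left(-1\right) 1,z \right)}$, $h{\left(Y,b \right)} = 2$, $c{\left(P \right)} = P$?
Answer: $1848$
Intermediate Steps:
$M{\left(z \right)} = 2$
$W{\left(K \right)} = 10 + 5 K$ ($W{\left(K \right)} = 5 \left(2 + K\right) = 10 + 5 K$)
$f{\left(X \right)} = 2 + X$ ($f{\left(X \right)} = X + 2 = 2 + X$)
$a{\left(Z \right)} = 243$ ($a{\left(Z \right)} = -7 + 10 \left(10 + 5 \cdot 3\right) = -7 + 10 \left(10 + 15\right) = -7 + 10 \cdot 25 = -7 + 250 = 243$)
$\left(1602 + a{\left(\left(-15\right) 3 \right)}\right) + f{\left(c{\left(1 \right)} \right)} = \left(1602 + 243\right) + \left(2 + 1\right) = 1845 + 3 = 1848$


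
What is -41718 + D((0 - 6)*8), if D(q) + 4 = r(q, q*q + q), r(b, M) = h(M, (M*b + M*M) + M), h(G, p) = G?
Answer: -39466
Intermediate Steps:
r(b, M) = M
D(q) = -4 + q + q² (D(q) = -4 + (q*q + q) = -4 + (q² + q) = -4 + (q + q²) = -4 + q + q²)
-41718 + D((0 - 6)*8) = -41718 + (-4 + ((0 - 6)*8)*(1 + (0 - 6)*8)) = -41718 + (-4 + (-6*8)*(1 - 6*8)) = -41718 + (-4 - 48*(1 - 48)) = -41718 + (-4 - 48*(-47)) = -41718 + (-4 + 2256) = -41718 + 2252 = -39466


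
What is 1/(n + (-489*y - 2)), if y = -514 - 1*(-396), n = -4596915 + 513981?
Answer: -1/4025234 ≈ -2.4843e-7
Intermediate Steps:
n = -4082934
y = -118 (y = -514 + 396 = -118)
1/(n + (-489*y - 2)) = 1/(-4082934 + (-489*(-118) - 2)) = 1/(-4082934 + (57702 - 2)) = 1/(-4082934 + 57700) = 1/(-4025234) = -1/4025234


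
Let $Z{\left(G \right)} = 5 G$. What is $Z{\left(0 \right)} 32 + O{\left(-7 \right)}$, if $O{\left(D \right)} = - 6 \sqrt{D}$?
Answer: $- 6 i \sqrt{7} \approx - 15.875 i$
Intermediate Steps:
$Z{\left(0 \right)} 32 + O{\left(-7 \right)} = 5 \cdot 0 \cdot 32 - 6 \sqrt{-7} = 0 \cdot 32 - 6 i \sqrt{7} = 0 - 6 i \sqrt{7} = - 6 i \sqrt{7}$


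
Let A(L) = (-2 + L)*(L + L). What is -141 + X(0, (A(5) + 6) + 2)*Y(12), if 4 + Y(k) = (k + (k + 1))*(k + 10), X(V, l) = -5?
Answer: -2871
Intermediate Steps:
A(L) = 2*L*(-2 + L) (A(L) = (-2 + L)*(2*L) = 2*L*(-2 + L))
Y(k) = -4 + (1 + 2*k)*(10 + k) (Y(k) = -4 + (k + (k + 1))*(k + 10) = -4 + (k + (1 + k))*(10 + k) = -4 + (1 + 2*k)*(10 + k))
-141 + X(0, (A(5) + 6) + 2)*Y(12) = -141 - 5*(6 + 2*12**2 + 21*12) = -141 - 5*(6 + 2*144 + 252) = -141 - 5*(6 + 288 + 252) = -141 - 5*546 = -141 - 2730 = -2871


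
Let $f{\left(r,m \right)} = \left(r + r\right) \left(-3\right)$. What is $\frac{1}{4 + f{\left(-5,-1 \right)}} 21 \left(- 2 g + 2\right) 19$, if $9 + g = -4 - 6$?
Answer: $\frac{7980}{17} \approx 469.41$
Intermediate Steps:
$f{\left(r,m \right)} = - 6 r$ ($f{\left(r,m \right)} = 2 r \left(-3\right) = - 6 r$)
$g = -19$ ($g = -9 - 10 = -19$)
$\frac{1}{4 + f{\left(-5,-1 \right)}} 21 \left(- 2 g + 2\right) 19 = \frac{1}{4 - -30} \cdot 21 \left(\left(-2\right) \left(-19\right) + 2\right) 19 = \frac{1}{4 + 30} \cdot 21 \left(38 + 2\right) 19 = \frac{1}{34} \cdot 21 \cdot 40 \cdot 19 = \frac{21}{34} \cdot 40 \cdot 19 = \frac{420}{17} \cdot 19 = \frac{7980}{17}$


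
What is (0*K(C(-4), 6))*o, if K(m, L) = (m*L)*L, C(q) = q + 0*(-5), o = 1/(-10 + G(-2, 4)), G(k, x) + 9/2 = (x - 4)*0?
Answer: 0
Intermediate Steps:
G(k, x) = -9/2 (G(k, x) = -9/2 + (x - 4)*0 = -9/2 + (-4 + x)*0 = -9/2 + 0 = -9/2)
o = -2/29 (o = 1/(-10 - 9/2) = 1/(-29/2) = -2/29 ≈ -0.068966)
C(q) = q (C(q) = q + 0 = q)
K(m, L) = m*L**2 (K(m, L) = (L*m)*L = m*L**2)
(0*K(C(-4), 6))*o = (0*(-4*6**2))*(-2/29) = (0*(-4*36))*(-2/29) = (0*(-144))*(-2/29) = 0*(-2/29) = 0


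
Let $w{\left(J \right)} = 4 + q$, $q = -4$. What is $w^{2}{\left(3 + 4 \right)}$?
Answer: $0$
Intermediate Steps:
$w{\left(J \right)} = 0$ ($w{\left(J \right)} = 4 - 4 = 0$)
$w^{2}{\left(3 + 4 \right)} = 0^{2} = 0$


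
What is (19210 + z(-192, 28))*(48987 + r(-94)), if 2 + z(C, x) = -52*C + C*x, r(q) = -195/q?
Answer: 54836018484/47 ≈ 1.1667e+9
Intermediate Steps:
z(C, x) = -2 - 52*C + C*x (z(C, x) = -2 + (-52*C + C*x) = -2 - 52*C + C*x)
(19210 + z(-192, 28))*(48987 + r(-94)) = (19210 + (-2 - 52*(-192) - 192*28))*(48987 - 195/(-94)) = (19210 + (-2 + 9984 - 5376))*(48987 - 195*(-1/94)) = (19210 + 4606)*(48987 + 195/94) = 23816*(4604973/94) = 54836018484/47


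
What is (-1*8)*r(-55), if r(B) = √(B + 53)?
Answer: -8*I*√2 ≈ -11.314*I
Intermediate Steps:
r(B) = √(53 + B)
(-1*8)*r(-55) = (-1*8)*√(53 - 55) = -8*I*√2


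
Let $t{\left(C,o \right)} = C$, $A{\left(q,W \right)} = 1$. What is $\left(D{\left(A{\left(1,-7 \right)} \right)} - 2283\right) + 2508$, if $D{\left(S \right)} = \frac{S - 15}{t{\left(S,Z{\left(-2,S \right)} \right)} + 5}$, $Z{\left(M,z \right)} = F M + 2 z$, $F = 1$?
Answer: $\frac{668}{3} \approx 222.67$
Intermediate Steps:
$Z{\left(M,z \right)} = M + 2 z$ ($Z{\left(M,z \right)} = 1 M + 2 z = M + 2 z$)
$D{\left(S \right)} = \frac{-15 + S}{5 + S}$ ($D{\left(S \right)} = \frac{S - 15}{S + 5} = \frac{-15 + S}{5 + S}$)
$\left(D{\left(A{\left(1,-7 \right)} \right)} - 2283\right) + 2508 = \left(\frac{-15 + 1}{5 + 1} - 2283\right) + 2508 = \left(\frac{1}{6} \left(-14\right) - 2283\right) + 2508 = \left(- \frac{7}{3} - 2283\right) + 2508 = - \frac{6856}{3} + 2508 = \frac{668}{3}$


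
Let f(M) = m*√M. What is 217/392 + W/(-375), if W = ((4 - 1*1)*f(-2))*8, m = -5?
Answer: 31/56 + 8*I*√2/25 ≈ 0.55357 + 0.45255*I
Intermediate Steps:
f(M) = -5*√M
W = -120*I*√2 (W = ((4 - 1*1)*(-5*I*√2))*8 = ((4 - 1)*(-5*I*√2))*8 = (3*(-5*I*√2))*8 = -15*I*√2*8 = -120*I*√2 ≈ -169.71*I)
217/392 + W/(-375) = 217/392 - 120*I*√2/(-375) = 217*(1/392) - 120*I*√2*(-1/375) = 31/56 + 8*I*√2/25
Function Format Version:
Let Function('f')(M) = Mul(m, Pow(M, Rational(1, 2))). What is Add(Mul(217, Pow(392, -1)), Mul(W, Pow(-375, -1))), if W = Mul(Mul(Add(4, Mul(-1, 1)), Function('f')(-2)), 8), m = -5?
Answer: Add(Rational(31, 56), Mul(Rational(8, 25), I, Pow(2, Rational(1, 2)))) ≈ Add(0.55357, Mul(0.45255, I))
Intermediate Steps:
Function('f')(M) = Mul(-5, Pow(M, Rational(1, 2)))
W = Mul(-120, I, Pow(2, Rational(1, 2))) (W = Mul(Mul(Add(4, Mul(-1, 1)), Mul(-5, Pow(-2, Rational(1, 2)))), 8) = Mul(Mul(Add(4, -1), Mul(-5, Mul(I, Pow(2, Rational(1, 2))))), 8) = Mul(Mul(3, Mul(-5, I, Pow(2, Rational(1, 2)))), 8) = Mul(Mul(-15, I, Pow(2, Rational(1, 2))), 8) = Mul(-120, I, Pow(2, Rational(1, 2))) ≈ Mul(-169.71, I))
Add(Mul(217, Pow(392, -1)), Mul(W, Pow(-375, -1))) = Add(Mul(217, Pow(392, -1)), Mul(Mul(-120, I, Pow(2, Rational(1, 2))), Pow(-375, -1))) = Add(Mul(217, Rational(1, 392)), Mul(Mul(-120, I, Pow(2, Rational(1, 2))), Rational(-1, 375))) = Add(Rational(31, 56), Mul(Rational(8, 25), I, Pow(2, Rational(1, 2))))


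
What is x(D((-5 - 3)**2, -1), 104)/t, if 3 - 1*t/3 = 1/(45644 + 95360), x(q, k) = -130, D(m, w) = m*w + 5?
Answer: -18330520/1269033 ≈ -14.444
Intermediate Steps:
D(m, w) = 5 + m*w
t = 1269033/141004 (t = 9 - 3/(45644 + 95360) = 9 - 3/141004 = 1269033/141004 ≈ 9.0000)
x(D((-5 - 3)**2, -1), 104)/t = -130/1269033/141004 = -130*141004/1269033 = -18330520/1269033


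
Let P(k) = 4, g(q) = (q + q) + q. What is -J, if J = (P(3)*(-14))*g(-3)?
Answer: -504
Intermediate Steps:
g(q) = 3*q (g(q) = 2*q + q = 3*q)
J = 504 (J = (4*(-14))*(3*(-3)) = -56*(-9) = 504)
-J = -1*504 = -504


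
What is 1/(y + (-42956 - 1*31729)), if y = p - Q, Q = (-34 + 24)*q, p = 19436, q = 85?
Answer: -1/54399 ≈ -1.8383e-5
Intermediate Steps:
Q = -850 (Q = (-34 + 24)*85 = -10*85 = -850)
y = 20286 (y = 19436 - 1*(-850) = 19436 + 850 = 20286)
1/(y + (-42956 - 1*31729)) = 1/(20286 + (-42956 - 1*31729)) = 1/(20286 + (-42956 - 31729)) = 1/(20286 - 74685) = 1/(-54399) = -1/54399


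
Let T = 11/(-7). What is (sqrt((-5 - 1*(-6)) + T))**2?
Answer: -4/7 ≈ -0.57143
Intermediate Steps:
T = -11/7 (T = 11*(-1/7) = -11/7 ≈ -1.5714)
(sqrt((-5 - 1*(-6)) + T))**2 = (sqrt((-5 - 1*(-6)) - 11/7))**2 = (sqrt((-5 + 6) - 11/7))**2 = (sqrt(1 - 11/7))**2 = (sqrt(-4/7))**2 = (2*I*sqrt(7)/7)**2 = -4/7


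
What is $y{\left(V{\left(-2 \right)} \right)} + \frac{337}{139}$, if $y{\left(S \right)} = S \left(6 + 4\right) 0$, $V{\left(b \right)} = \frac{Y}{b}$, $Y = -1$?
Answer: $\frac{337}{139} \approx 2.4245$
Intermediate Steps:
$V{\left(b \right)} = - \frac{1}{b}$
$y{\left(S \right)} = 0$ ($y{\left(S \right)} = S 10 \cdot 0 = 10 S 0 = 0$)
$y{\left(V{\left(-2 \right)} \right)} + \frac{337}{139} = 0 + \frac{337}{139} = \frac{337}{139}$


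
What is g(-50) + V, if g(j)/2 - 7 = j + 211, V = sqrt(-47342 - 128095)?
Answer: 336 + 3*I*sqrt(19493) ≈ 336.0 + 418.85*I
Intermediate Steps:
V = 3*I*sqrt(19493) (V = sqrt(-175437) = 3*I*sqrt(19493) ≈ 418.85*I)
g(j) = 436 + 2*j (g(j) = 14 + 2*(j + 211) = 14 + 2*(211 + j) = 14 + (422 + 2*j) = 436 + 2*j)
g(-50) + V = (436 + 2*(-50)) + 3*I*sqrt(19493) = (436 - 100) + 3*I*sqrt(19493) = 336 + 3*I*sqrt(19493)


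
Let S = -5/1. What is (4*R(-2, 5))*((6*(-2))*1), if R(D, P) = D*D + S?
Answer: 48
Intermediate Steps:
S = -5 (S = -5*1 = -5)
R(D, P) = -5 + D**2 (R(D, P) = D*D - 5 = D**2 - 5 = -5 + D**2)
(4*R(-2, 5))*((6*(-2))*1) = (4*(-5 + (-2)**2))*((6*(-2))*1) = (4*(-5 + 4))*(-12*1) = (4*(-1))*(-12) = -4*(-12) = 48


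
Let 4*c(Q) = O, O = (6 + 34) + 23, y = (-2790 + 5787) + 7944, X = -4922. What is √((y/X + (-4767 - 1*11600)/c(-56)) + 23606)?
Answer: √241073512628998/103362 ≈ 150.22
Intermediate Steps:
y = 10941 (y = 2997 + 7944 = 10941)
O = 63 (O = 40 + 23 = 63)
c(Q) = 63/4 (c(Q) = (¼)*63 = 63/4)
√((y/X + (-4767 - 1*11600)/c(-56)) + 23606) = √((10941/(-4922) + (-4767 - 1*11600)/(63/4)) + 23606) = √((10941*(-1/4922) + (-4767 - 11600)*(4/63)) + 23606) = √((-10941/4922 - 16367*4/63) + 23606) = √((-10941/4922 - 65468/63) + 23606) = √(-322922779/310086 + 23606) = √(6996967337/310086) = √241073512628998/103362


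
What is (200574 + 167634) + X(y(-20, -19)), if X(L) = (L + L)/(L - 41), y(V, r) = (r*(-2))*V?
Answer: 294936128/801 ≈ 3.6821e+5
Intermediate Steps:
y(V, r) = -2*V*r (y(V, r) = (-2*r)*V = -2*V*r)
X(L) = 2*L/(-41 + L) (X(L) = (2*L)/(-41 + L) = 2*L/(-41 + L))
(200574 + 167634) + X(y(-20, -19)) = (200574 + 167634) + 2*(-2*(-20)*(-19))/(-41 - 2*(-20)*(-19)) = 368208 + 2*(-760)/(-41 - 760) = 368208 + 2*(-760)/(-801) = 368208 + 2*(-760)*(-1/801) = 368208 + 1520/801 = 294936128/801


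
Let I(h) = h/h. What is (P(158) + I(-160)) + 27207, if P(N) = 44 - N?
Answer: 27094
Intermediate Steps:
I(h) = 1
(P(158) + I(-160)) + 27207 = ((44 - 1*158) + 1) + 27207 = ((44 - 158) + 1) + 27207 = (-114 + 1) + 27207 = -113 + 27207 = 27094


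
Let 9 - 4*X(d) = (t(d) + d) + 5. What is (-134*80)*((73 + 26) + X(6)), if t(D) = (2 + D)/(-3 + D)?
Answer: -3146320/3 ≈ -1.0488e+6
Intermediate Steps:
t(D) = (2 + D)/(-3 + D)
X(d) = 1 - d/4 - (2 + d)/(4*(-3 + d)) (X(d) = 9/4 - (((2 + d)/(-3 + d) + d) + 5)/4 = 9/4 - ((d + (2 + d)/(-3 + d)) + 5)/4 = 9/4 - (5 + d + (2 + d)/(-3 + d))/4 = 9/4 + (-5/4 - d/4 - (2 + d)/(4*(-3 + d))) = 1 - d/4 - (2 + d)/(4*(-3 + d)))
(-134*80)*((73 + 26) + X(6)) = (-134*80)*((73 + 26) + (-14 - 1*6² + 6*6)/(4*(-3 + 6))) = -10720*(99 + (¼)*(-14 - 1*36 + 36)/3) = -10720*(99 + (¼)*(⅓)*(-14 - 36 + 36)) = -10720*(99 + (¼)*(⅓)*(-14)) = -10720*(99 - 7/6) = -10720*587/6 = -3146320/3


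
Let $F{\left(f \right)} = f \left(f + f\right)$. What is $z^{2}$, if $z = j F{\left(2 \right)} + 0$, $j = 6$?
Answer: $2304$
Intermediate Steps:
$F{\left(f \right)} = 2 f^{2}$ ($F{\left(f \right)} = f 2 f = 2 f^{2}$)
$z = 48$ ($z = 6 \cdot 2 \cdot 2^{2} + 0 = 6 \cdot 2 \cdot 4 + 0 = 6 \cdot 8 + 0 = 48 + 0 = 48$)
$z^{2} = 48^{2} = 2304$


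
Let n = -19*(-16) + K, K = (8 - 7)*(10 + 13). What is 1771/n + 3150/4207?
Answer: 1211521/196527 ≈ 6.1647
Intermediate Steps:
K = 23 (K = 1*23 = 23)
n = 327 (n = -19*(-16) + 23 = 304 + 23 = 327)
1771/n + 3150/4207 = 1771/327 + 3150/4207 = 1771*(1/327) + 3150*(1/4207) = 1771/327 + 450/601 = 1211521/196527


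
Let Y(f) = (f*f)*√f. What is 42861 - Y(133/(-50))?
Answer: 42861 - 17689*I*√266/25000 ≈ 42861.0 - 11.54*I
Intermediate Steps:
Y(f) = f^(5/2) (Y(f) = f²*√f = f^(5/2))
42861 - Y(133/(-50)) = 42861 - (133/(-50))^(5/2) = 42861 - (133*(-1/50))^(5/2) = 42861 - (-133/50)^(5/2) = 42861 - 17689*I*√266/25000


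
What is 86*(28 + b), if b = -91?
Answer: -5418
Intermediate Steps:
86*(28 + b) = 86*(28 - 91) = 86*(-63) = -5418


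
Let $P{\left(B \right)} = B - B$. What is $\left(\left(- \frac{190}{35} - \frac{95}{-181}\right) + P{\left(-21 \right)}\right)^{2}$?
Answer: $\frac{38601369}{1605289} \approx 24.046$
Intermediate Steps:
$P{\left(B \right)} = 0$
$\left(\left(- \frac{190}{35} - \frac{95}{-181}\right) + P{\left(-21 \right)}\right)^{2} = \left(\left(- \frac{190}{35} - \frac{95}{-181}\right) + 0\right)^{2} = \left(\left(\left(-190\right) \frac{1}{35} - - \frac{95}{181}\right) + 0\right)^{2} = \left(\left(- \frac{38}{7} + \frac{95}{181}\right) + 0\right)^{2} = \left(- \frac{6213}{1267} + 0\right)^{2} = \left(- \frac{6213}{1267}\right)^{2} = \frac{38601369}{1605289}$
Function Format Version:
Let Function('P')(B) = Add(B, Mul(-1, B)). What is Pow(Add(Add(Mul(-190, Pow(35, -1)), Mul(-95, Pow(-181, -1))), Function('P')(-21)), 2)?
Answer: Rational(38601369, 1605289) ≈ 24.046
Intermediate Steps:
Function('P')(B) = 0
Pow(Add(Add(Mul(-190, Pow(35, -1)), Mul(-95, Pow(-181, -1))), Function('P')(-21)), 2) = Pow(Add(Add(Mul(-190, Pow(35, -1)), Mul(-95, Pow(-181, -1))), 0), 2) = Pow(Add(Add(Mul(-190, Rational(1, 35)), Mul(-95, Rational(-1, 181))), 0), 2) = Pow(Add(Add(Rational(-38, 7), Rational(95, 181)), 0), 2) = Pow(Add(Rational(-6213, 1267), 0), 2) = Pow(Rational(-6213, 1267), 2) = Rational(38601369, 1605289)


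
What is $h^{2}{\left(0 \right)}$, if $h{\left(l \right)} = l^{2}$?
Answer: $0$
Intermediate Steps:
$h^{2}{\left(0 \right)} = \left(0^{2}\right)^{2} = 0^{2} = 0$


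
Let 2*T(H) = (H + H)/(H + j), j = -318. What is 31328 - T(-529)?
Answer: 26534287/847 ≈ 31327.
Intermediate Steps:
T(H) = H/(-318 + H) (T(H) = ((H + H)/(H - 318))/2 = ((2*H)/(-318 + H))/2 = (2*H/(-318 + H))/2 = H/(-318 + H))
31328 - T(-529) = 31328 - (-529)/(-318 - 529) = 31328 - (-529)/(-847) = 31328 - (-529)*(-1)/847 = 31328 - 1*529/847 = 31328 - 529/847 = 26534287/847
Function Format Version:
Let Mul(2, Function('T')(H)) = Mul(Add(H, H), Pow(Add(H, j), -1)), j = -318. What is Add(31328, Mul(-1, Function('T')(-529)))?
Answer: Rational(26534287, 847) ≈ 31327.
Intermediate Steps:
Function('T')(H) = Mul(H, Pow(Add(-318, H), -1)) (Function('T')(H) = Mul(Rational(1, 2), Mul(Add(H, H), Pow(Add(H, -318), -1))) = Mul(Rational(1, 2), Mul(Mul(2, H), Pow(Add(-318, H), -1))) = Mul(Rational(1, 2), Mul(2, H, Pow(Add(-318, H), -1))) = Mul(H, Pow(Add(-318, H), -1)))
Add(31328, Mul(-1, Function('T')(-529))) = Add(31328, Mul(-1, Mul(-529, Pow(Add(-318, -529), -1)))) = Add(31328, Mul(-1, Mul(-529, Pow(-847, -1)))) = Add(31328, Mul(-1, Mul(-529, Rational(-1, 847)))) = Add(31328, Mul(-1, Rational(529, 847))) = Add(31328, Rational(-529, 847)) = Rational(26534287, 847)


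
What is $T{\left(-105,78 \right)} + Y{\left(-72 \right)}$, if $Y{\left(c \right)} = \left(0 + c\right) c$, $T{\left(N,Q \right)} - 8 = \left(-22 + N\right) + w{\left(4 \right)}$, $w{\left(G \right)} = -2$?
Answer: $5063$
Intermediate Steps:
$T{\left(N,Q \right)} = -16 + N$ ($T{\left(N,Q \right)} = 8 + \left(\left(-22 + N\right) - 2\right) = 8 + \left(-24 + N\right) = -16 + N$)
$Y{\left(c \right)} = c^{2}$ ($Y{\left(c \right)} = c c = c^{2}$)
$T{\left(-105,78 \right)} + Y{\left(-72 \right)} = \left(-16 - 105\right) + \left(-72\right)^{2} = -121 + 5184 = 5063$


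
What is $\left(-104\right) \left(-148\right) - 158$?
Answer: $15234$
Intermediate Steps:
$\left(-104\right) \left(-148\right) - 158 = 15392 - 158 = 15234$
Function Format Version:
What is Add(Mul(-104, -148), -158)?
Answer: 15234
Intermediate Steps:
Add(Mul(-104, -148), -158) = Add(15392, -158) = 15234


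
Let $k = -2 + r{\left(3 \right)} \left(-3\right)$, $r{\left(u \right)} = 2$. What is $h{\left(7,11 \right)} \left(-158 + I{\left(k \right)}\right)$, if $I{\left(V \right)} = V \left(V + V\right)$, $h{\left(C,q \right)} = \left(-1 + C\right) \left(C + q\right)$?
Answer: $-3240$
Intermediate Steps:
$k = -8$ ($k = -2 + 2 \left(-3\right) = -2 - 6 = -8$)
$I{\left(V \right)} = 2 V^{2}$ ($I{\left(V \right)} = V 2 V = 2 V^{2}$)
$h{\left(7,11 \right)} \left(-158 + I{\left(k \right)}\right) = \left(7^{2} - 7 - 11 + 7 \cdot 11\right) \left(-158 + 2 \left(-8\right)^{2}\right) = \left(49 - 7 - 11 + 77\right) \left(-158 + 2 \cdot 64\right) = 108 \left(-158 + 128\right) = 108 \left(-30\right) = -3240$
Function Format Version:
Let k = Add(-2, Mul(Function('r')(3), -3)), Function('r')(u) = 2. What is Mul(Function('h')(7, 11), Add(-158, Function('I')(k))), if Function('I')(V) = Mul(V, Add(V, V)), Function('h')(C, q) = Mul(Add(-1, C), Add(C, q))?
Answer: -3240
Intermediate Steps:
k = -8 (k = Add(-2, Mul(2, -3)) = Add(-2, -6) = -8)
Function('I')(V) = Mul(2, Pow(V, 2)) (Function('I')(V) = Mul(V, Mul(2, V)) = Mul(2, Pow(V, 2)))
Mul(Function('h')(7, 11), Add(-158, Function('I')(k))) = Mul(Add(Pow(7, 2), Mul(-1, 7), Mul(-1, 11), Mul(7, 11)), Add(-158, Mul(2, Pow(-8, 2)))) = Mul(Add(49, -7, -11, 77), Add(-158, Mul(2, 64))) = Mul(108, Add(-158, 128)) = Mul(108, -30) = -3240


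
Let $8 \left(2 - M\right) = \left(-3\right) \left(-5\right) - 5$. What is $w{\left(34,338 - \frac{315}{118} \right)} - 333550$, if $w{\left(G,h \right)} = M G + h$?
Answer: $- \frac{19658161}{59} \approx -3.3319 \cdot 10^{5}$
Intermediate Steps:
$M = \frac{3}{4}$ ($M = 2 - \frac{\left(-3\right) \left(-5\right) - 5}{8} = 2 - \frac{15 - 5}{8} = 2 - \frac{5}{4} = \frac{3}{4} \approx 0.75$)
$w{\left(G,h \right)} = h + \frac{3 G}{4}$ ($w{\left(G,h \right)} = \frac{3 G}{4} + h = h + \frac{3 G}{4}$)
$w{\left(34,338 - \frac{315}{118} \right)} - 333550 = \left(\left(338 - \frac{315}{118}\right) + \frac{3}{4} \cdot 34\right) - 333550 = \left(\left(338 - 315 \cdot \frac{1}{118}\right) + \frac{51}{2}\right) - 333550 = \left(\left(338 - \frac{315}{118}\right) + \frac{51}{2}\right) - 333550 = \left(\frac{39569}{118} + \frac{51}{2}\right) - 333550 = \frac{21289}{59} - 333550 = - \frac{19658161}{59}$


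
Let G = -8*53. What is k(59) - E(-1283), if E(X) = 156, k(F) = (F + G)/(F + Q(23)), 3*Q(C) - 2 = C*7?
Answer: -10827/68 ≈ -159.22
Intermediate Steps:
Q(C) = ⅔ + 7*C/3 (Q(C) = ⅔ + (C*7)/3 = ⅔ + (7*C)/3 = ⅔ + 7*C/3)
G = -424
k(F) = (-424 + F)/(163/3 + F) (k(F) = (F - 424)/(F + (⅔ + (7/3)*23)) = (-424 + F)/(F + (⅔ + 161/3)) = (-424 + F)/(F + 163/3) = (-424 + F)/(163/3 + F))
k(59) - E(-1283) = 3*(-424 + 59)/(163 + 3*59) - 1*156 = 3*(-365)/(163 + 177) - 156 = 3*(-365)/340 - 156 = 3*(1/340)*(-365) - 156 = -219/68 - 156 = -10827/68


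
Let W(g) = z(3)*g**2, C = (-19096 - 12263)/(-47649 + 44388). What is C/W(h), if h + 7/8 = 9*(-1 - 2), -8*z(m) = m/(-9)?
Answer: 16055808/54055423 ≈ 0.29702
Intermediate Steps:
z(m) = m/72 (z(m) = -m/(8*(-9)) = -m*(-1)/(8*9) = -(-1)*m/72 = m/72)
C = 10453/1087 (C = -31359/(-3261) = -31359*(-1/3261) = 10453/1087 ≈ 9.6164)
h = -223/8 (h = -7/8 + 9*(-1 - 2) = -7/8 + 9*(-3) = -7/8 - 27 = -223/8 ≈ -27.875)
W(g) = g**2/24 (W(g) = ((1/72)*3)*g**2 = g**2/24)
C/W(h) = 10453/(1087*(((-223/8)**2/24))) = 10453/(1087*(((1/24)*(49729/64)))) = 10453/(1087*(49729/1536)) = (10453/1087)*(1536/49729) = 16055808/54055423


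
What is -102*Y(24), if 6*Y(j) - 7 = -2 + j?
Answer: -493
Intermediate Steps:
Y(j) = ⅚ + j/6 (Y(j) = 7/6 + (-2 + j)/6 = 7/6 + (-⅓ + j/6) = ⅚ + j/6)
-102*Y(24) = -102*(⅚ + (⅙)*24) = -102*(⅚ + 4) = -102*29/6 = -493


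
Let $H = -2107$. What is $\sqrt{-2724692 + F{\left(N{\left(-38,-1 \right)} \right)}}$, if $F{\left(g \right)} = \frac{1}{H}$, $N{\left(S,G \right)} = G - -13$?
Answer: $\frac{i \sqrt{246859819935}}{301} \approx 1650.7 i$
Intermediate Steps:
$N{\left(S,G \right)} = 13 + G$ ($N{\left(S,G \right)} = G + 13 = 13 + G$)
$F{\left(g \right)} = - \frac{1}{2107}$ ($F{\left(g \right)} = \frac{1}{-2107} = - \frac{1}{2107}$)
$\sqrt{-2724692 + F{\left(N{\left(-38,-1 \right)} \right)}} = \sqrt{-2724692 - \frac{1}{2107}} = \sqrt{- \frac{5740926045}{2107}} = \frac{i \sqrt{246859819935}}{301}$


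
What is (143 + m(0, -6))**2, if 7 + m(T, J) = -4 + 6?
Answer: 19044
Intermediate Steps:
m(T, J) = -5 (m(T, J) = -7 + (-4 + 6) = -7 + 2 = -5)
(143 + m(0, -6))**2 = (143 - 5)**2 = 138**2 = 19044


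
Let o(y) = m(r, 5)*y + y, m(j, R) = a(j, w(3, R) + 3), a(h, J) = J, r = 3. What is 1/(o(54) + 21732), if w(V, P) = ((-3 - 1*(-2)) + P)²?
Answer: 1/22812 ≈ 4.3837e-5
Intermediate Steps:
w(V, P) = (-1 + P)² (w(V, P) = ((-3 + 2) + P)² = (-1 + P)²)
m(j, R) = 3 + (-1 + R)² (m(j, R) = (-1 + R)² + 3 = 3 + (-1 + R)²)
o(y) = 20*y (o(y) = (3 + (-1 + 5)²)*y + y = (3 + 4²)*y + y = (3 + 16)*y + y = 19*y + y = 20*y)
1/(o(54) + 21732) = 1/(20*54 + 21732) = 1/(1080 + 21732) = 1/22812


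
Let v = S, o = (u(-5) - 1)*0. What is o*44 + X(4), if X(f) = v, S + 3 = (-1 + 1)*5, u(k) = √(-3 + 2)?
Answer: -3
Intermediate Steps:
u(k) = I (u(k) = √(-1) = I)
S = -3 (S = -3 + (-1 + 1)*5 = -3 + 0*5 = -3 + 0 = -3)
o = 0 (o = (I - 1)*0 = (-1 + I)*0 = 0)
v = -3
X(f) = -3
o*44 + X(4) = 0*44 - 3 = 0 - 3 = -3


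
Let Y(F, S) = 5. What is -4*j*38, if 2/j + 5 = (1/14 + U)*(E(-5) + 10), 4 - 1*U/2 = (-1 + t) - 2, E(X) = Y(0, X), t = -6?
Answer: -4256/5405 ≈ -0.78742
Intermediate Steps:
E(X) = 5
U = 26 (U = 8 - 2*((-1 - 6) - 2) = 8 - 2*(-7 - 2) = 8 - 2*(-9) = 8 + 18 = 26)
j = 28/5405 (j = 2/(-5 + (1/14 + 26)*(5 + 10)) = 2/(-5 + (1/14 + 26)*15) = 2/(-5 + (365/14)*15) = 2/(-5 + 5475/14) = 2/(5405/14) = 2*(14/5405) = 28/5405 ≈ 0.0051804)
-4*j*38 = -4*28/5405*38 = -112/5405*38 = -4256/5405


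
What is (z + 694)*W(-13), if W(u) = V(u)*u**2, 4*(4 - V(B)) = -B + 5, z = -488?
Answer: -17407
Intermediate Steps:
V(B) = 11/4 + B/4 (V(B) = 4 - (-B + 5)/4 = 4 - (5 - B)/4 = 4 + (-5/4 + B/4) = 11/4 + B/4)
W(u) = u**2*(11/4 + u/4) (W(u) = (11/4 + u/4)*u**2 = u**2*(11/4 + u/4))
(z + 694)*W(-13) = (-488 + 694)*((1/4)*(-13)**2*(11 - 13)) = 206*((1/4)*169*(-2)) = 206*(-169/2) = -17407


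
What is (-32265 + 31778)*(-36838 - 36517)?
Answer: 35723885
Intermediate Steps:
(-32265 + 31778)*(-36838 - 36517) = -487*(-73355) = 35723885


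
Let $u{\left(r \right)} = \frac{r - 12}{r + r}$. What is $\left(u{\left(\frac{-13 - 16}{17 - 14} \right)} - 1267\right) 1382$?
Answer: $- \frac{50733911}{29} \approx -1.7494 \cdot 10^{6}$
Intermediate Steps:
$u{\left(r \right)} = \frac{-12 + r}{2 r}$
$\left(u{\left(\frac{-13 - 16}{17 - 14} \right)} - 1267\right) 1382 = \left(\frac{-12 + \frac{-13 - 16}{17 - 14}}{2 \frac{-13 - 16}{17 - 14}} - 1267\right) 1382 = \left(\frac{-12 - \frac{29}{3}}{2 \left(- \frac{29}{3}\right)} - 1267\right) 1382 = \left(\frac{1}{2} \left(- \frac{3}{29}\right) \left(- \frac{65}{3}\right) - 1267\right) 1382 = \left(\frac{65}{58} - 1267\right) 1382 = \left(- \frac{73421}{58}\right) 1382 = - \frac{50733911}{29}$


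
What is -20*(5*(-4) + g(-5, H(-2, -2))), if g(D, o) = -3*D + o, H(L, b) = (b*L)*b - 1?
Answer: 280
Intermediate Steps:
H(L, b) = -1 + L*b² (H(L, b) = (L*b)*b - 1 = L*b² - 1 = -1 + L*b²)
g(D, o) = o - 3*D
-20*(5*(-4) + g(-5, H(-2, -2))) = -20*(5*(-4) + ((-1 - 2*(-2)²) - 3*(-5))) = -20*(-20 + ((-1 - 2*4) + 15)) = -20*(-20 + ((-1 - 8) + 15)) = -20*(-20 + (-9 + 15)) = -20*(-20 + 6) = -20*(-14) = 280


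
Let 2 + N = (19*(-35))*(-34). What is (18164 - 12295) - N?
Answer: -16739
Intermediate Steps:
N = 22608 (N = -2 + (19*(-35))*(-34) = -2 - 665*(-34) = -2 + 22610 = 22608)
(18164 - 12295) - N = (18164 - 12295) - 1*22608 = 5869 - 22608 = -16739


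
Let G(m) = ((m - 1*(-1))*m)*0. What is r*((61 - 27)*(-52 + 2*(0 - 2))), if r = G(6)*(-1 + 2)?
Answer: 0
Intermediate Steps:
G(m) = 0 (G(m) = ((m + 1)*m)*0 = ((1 + m)*m)*0 = (m*(1 + m))*0 = 0)
r = 0 (r = 0*(-1 + 2) = 0*1 = 0)
r*((61 - 27)*(-52 + 2*(0 - 2))) = 0*((61 - 27)*(-52 + 2*(0 - 2))) = 0*(34*(-52 + 2*(-2))) = 0*(34*(-52 - 4)) = 0*(34*(-56)) = 0*(-1904) = 0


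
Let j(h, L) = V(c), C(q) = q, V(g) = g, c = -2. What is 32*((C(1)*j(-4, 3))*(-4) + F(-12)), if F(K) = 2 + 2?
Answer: 384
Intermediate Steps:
F(K) = 4
j(h, L) = -2
32*((C(1)*j(-4, 3))*(-4) + F(-12)) = 32*((1*(-2))*(-4) + 4) = 32*(-2*(-4) + 4) = 32*(8 + 4) = 32*12 = 384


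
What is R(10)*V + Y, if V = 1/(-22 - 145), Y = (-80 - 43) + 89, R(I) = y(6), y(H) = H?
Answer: -5684/167 ≈ -34.036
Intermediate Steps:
R(I) = 6
Y = -34 (Y = -123 + 89 = -34)
V = -1/167 (V = 1/(-167) = -1/167 ≈ -0.0059880)
R(10)*V + Y = 6*(-1/167) - 34 = -6/167 - 34 = -5684/167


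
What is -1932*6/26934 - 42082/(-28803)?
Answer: 133258702/129296667 ≈ 1.0306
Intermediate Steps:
-1932*6/26934 - 42082/(-28803) = -11592*1/26934 - 42082*(-1/28803) = -1932/4489 + 42082/28803 = 133258702/129296667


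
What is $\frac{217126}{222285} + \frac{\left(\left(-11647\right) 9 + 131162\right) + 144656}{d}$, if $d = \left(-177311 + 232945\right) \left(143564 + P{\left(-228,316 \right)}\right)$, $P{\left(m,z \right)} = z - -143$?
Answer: $\frac{22594499940791}{23130848873310} \approx 0.97681$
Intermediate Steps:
$P{\left(m,z \right)} = 143 + z$ ($P{\left(m,z \right)} = z + 143 = 143 + z$)
$d = 8012575582$ ($d = \left(-177311 + 232945\right) \left(143564 + \left(143 + 316\right)\right) = 55634 \left(143564 + 459\right) = 55634 \cdot 144023 = 8012575582$)
$\frac{217126}{222285} + \frac{\left(\left(-11647\right) 9 + 131162\right) + 144656}{d} = \frac{217126}{222285} + \frac{\left(\left(-11647\right) 9 + 131162\right) + 144656}{8012575582} = 217126 \cdot \frac{1}{222285} + \left(\left(-104823 + 131162\right) + 144656\right) \frac{1}{8012575582} = \frac{31018}{31755} + \left(26339 + 144656\right) \frac{1}{8012575582} = \frac{31018}{31755} + 170995 \cdot \frac{1}{8012575582} = \frac{31018}{31755} + \frac{15545}{728415962} = \frac{22594499940791}{23130848873310}$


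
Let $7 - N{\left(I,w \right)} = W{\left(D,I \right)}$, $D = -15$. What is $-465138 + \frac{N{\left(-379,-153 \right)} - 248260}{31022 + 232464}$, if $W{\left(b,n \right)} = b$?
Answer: $- \frac{61278799653}{131743} \approx -4.6514 \cdot 10^{5}$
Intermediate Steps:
$N{\left(I,w \right)} = 22$ ($N{\left(I,w \right)} = 7 - -15 = 7 + 15 = 22$)
$-465138 + \frac{N{\left(-379,-153 \right)} - 248260}{31022 + 232464} = -465138 + \frac{22 - 248260}{31022 + 232464} = -465138 - \frac{248238}{263486} = -465138 - \frac{124119}{131743} = - \frac{61278799653}{131743}$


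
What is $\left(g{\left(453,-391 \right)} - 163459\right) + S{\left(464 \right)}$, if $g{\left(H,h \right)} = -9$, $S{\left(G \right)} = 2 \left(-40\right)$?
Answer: $-163548$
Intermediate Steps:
$S{\left(G \right)} = -80$
$\left(g{\left(453,-391 \right)} - 163459\right) + S{\left(464 \right)} = \left(-9 - 163459\right) - 80 = -163468 - 80 = -163548$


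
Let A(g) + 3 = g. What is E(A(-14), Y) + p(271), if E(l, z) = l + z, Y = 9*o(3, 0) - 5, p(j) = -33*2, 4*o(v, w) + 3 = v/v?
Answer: -185/2 ≈ -92.500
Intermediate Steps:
A(g) = -3 + g
o(v, w) = -1/2 (o(v, w) = -3/4 + (v/v)/4 = -3/4 + (1/4)*1 = -3/4 + 1/4 = -1/2)
p(j) = -66
Y = -19/2 (Y = 9*(-1/2) - 5 = -9/2 - 5 = -19/2 ≈ -9.5000)
E(A(-14), Y) + p(271) = ((-3 - 14) - 19/2) - 66 = (-17 - 19/2) - 66 = -53/2 - 66 = -185/2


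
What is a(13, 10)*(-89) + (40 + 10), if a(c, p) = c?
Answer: -1107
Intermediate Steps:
a(13, 10)*(-89) + (40 + 10) = 13*(-89) + (40 + 10) = -1157 + 50 = -1107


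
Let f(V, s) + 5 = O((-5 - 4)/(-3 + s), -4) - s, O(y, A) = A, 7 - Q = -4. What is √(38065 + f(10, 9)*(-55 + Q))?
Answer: 7*√793 ≈ 197.12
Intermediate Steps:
Q = 11 (Q = 7 - 1*(-4) = 7 + 4 = 11)
f(V, s) = -9 - s (f(V, s) = -5 + (-4 - s) = -9 - s)
√(38065 + f(10, 9)*(-55 + Q)) = √(38065 + (-9 - 1*9)*(-55 + 11)) = √(38065 + (-9 - 9)*(-44)) = √(38065 - 18*(-44)) = √(38065 + 792) = √38857 = 7*√793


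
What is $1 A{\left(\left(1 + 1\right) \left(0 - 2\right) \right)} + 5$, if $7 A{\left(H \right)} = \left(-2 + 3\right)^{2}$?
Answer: $\frac{36}{7} \approx 5.1429$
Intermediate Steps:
$A{\left(H \right)} = \frac{1}{7}$ ($A{\left(H \right)} = \frac{\left(-2 + 3\right)^{2}}{7} = \frac{1^{2}}{7} = \frac{1}{7} \cdot 1 = \frac{1}{7}$)
$1 A{\left(\left(1 + 1\right) \left(0 - 2\right) \right)} + 5 = 1 \cdot \frac{1}{7} + 5 = \frac{1}{7} + 5 = \frac{36}{7}$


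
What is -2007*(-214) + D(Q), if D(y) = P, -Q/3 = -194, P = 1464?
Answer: 430962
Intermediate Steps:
Q = 582 (Q = -3*(-194) = 582)
D(y) = 1464
-2007*(-214) + D(Q) = -2007*(-214) + 1464 = 429498 + 1464 = 430962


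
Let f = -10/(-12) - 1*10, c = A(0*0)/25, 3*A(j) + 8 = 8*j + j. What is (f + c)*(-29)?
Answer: 40339/150 ≈ 268.93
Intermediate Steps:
A(j) = -8/3 + 3*j (A(j) = -8/3 + (8*j + j)/3 = -8/3 + (9*j)/3 = -8/3 + 3*j)
c = -8/75 (c = (-8/3 + 3*(0*0))/25 = (-8/3 + 3*0)*(1/25) = (-8/3 + 0)*(1/25) = -8/3*1/25 = -8/75 ≈ -0.10667)
f = -55/6 (f = -10*(-1/12) - 10 = ⅚ - 10 = -55/6 ≈ -9.1667)
(f + c)*(-29) = (-55/6 - 8/75)*(-29) = -1391/150*(-29) = 40339/150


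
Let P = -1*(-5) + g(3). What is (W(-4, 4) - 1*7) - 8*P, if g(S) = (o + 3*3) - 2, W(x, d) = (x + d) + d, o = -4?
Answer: -67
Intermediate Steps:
W(x, d) = x + 2*d (W(x, d) = (d + x) + d = x + 2*d)
g(S) = 3 (g(S) = (-4 + 3*3) - 2 = (-4 + 9) - 2 = 5 - 2 = 3)
P = 8 (P = -1*(-5) + 3 = 5 + 3 = 8)
(W(-4, 4) - 1*7) - 8*P = ((-4 + 2*4) - 1*7) - 8*8 = ((-4 + 8) - 7) - 64 = (4 - 7) - 64 = -3 - 64 = -67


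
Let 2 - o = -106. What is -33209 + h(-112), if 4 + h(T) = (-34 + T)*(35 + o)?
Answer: -54091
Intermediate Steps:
o = 108 (o = 2 - 1*(-106) = 2 + 106 = 108)
h(T) = -4866 + 143*T (h(T) = -4 + (-34 + T)*(35 + 108) = -4 + (-34 + T)*143 = -4 + (-4862 + 143*T) = -4866 + 143*T)
-33209 + h(-112) = -33209 + (-4866 + 143*(-112)) = -33209 + (-4866 - 16016) = -33209 - 20882 = -54091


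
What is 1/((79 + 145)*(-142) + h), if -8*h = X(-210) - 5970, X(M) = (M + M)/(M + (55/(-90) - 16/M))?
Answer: -530548/16479881639 ≈ -3.2194e-5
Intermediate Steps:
X(M) = 2*M/(-11/18 + M - 16/M) (X(M) = (2*M)/(M + (55*(-1/90) - 16/M)) = (2*M)/(M + (-11/18 - 16/M)) = (2*M)/(-11/18 + M - 16/M) = 2*M/(-11/18 + M - 16/M))
h = 395789145/530548 (h = -(36*(-210)²/(-288 - 11*(-210) + 18*(-210)²) - 5970)/8 = -(36*44100/(-288 + 2310 + 18*44100) - 5970)/8 = -(36*44100/(-288 + 2310 + 793800) - 5970)/8 = -(36*44100/795822 - 5970)/8 = -(36*44100*(1/795822) - 5970)/8 = -(264600/132637 - 5970)/8 = -⅛*(-791578290/132637) = 395789145/530548 ≈ 746.00)
1/((79 + 145)*(-142) + h) = 1/((79 + 145)*(-142) + 395789145/530548) = 1/(224*(-142) + 395789145/530548) = 1/(-31808 + 395789145/530548) = 1/(-16479881639/530548) = -530548/16479881639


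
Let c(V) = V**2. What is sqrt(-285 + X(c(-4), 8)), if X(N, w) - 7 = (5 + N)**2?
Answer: sqrt(163) ≈ 12.767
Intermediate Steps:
X(N, w) = 7 + (5 + N)**2
sqrt(-285 + X(c(-4), 8)) = sqrt(-285 + (7 + (5 + (-4)**2)**2)) = sqrt(-285 + (7 + (5 + 16)**2)) = sqrt(-285 + (7 + 21**2)) = sqrt(-285 + (7 + 441)) = sqrt(-285 + 448) = sqrt(163)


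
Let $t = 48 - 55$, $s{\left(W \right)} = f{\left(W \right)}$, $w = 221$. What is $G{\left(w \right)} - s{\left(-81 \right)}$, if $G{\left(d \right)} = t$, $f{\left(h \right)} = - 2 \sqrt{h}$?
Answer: $-7 + 18 i \approx -7.0 + 18.0 i$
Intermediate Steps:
$s{\left(W \right)} = - 2 \sqrt{W}$
$t = -7$ ($t = 48 - 55 = -7$)
$G{\left(d \right)} = -7$
$G{\left(w \right)} - s{\left(-81 \right)} = -7 - - 2 \sqrt{-81} = -7 - - 2 \cdot 9 i = -7 - - 18 i = -7 + 18 i$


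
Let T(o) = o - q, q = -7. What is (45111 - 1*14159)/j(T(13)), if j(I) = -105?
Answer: -30952/105 ≈ -294.78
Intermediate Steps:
T(o) = 7 + o (T(o) = o - 1*(-7) = o + 7 = 7 + o)
(45111 - 1*14159)/j(T(13)) = (45111 - 1*14159)/(-105) = (45111 - 14159)*(-1/105) = 30952*(-1/105) = -30952/105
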